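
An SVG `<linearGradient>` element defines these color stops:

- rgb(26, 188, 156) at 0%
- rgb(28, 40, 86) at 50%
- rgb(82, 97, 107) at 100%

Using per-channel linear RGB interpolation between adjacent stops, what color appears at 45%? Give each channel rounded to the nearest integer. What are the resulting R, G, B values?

45% lies between the 0% and 50% stops, so the local fraction is t = (45 − 0)/(50 − 0) = 45/50 ≈ 0.9.
R = 26 + 0.9 × (28 − 26) = 27.8 → 28
G = 188 + 0.9 × (40 − 188) = 54.8 → 55
B = 156 + 0.9 × (86 − 156) = 93 → 93

(28, 55, 93)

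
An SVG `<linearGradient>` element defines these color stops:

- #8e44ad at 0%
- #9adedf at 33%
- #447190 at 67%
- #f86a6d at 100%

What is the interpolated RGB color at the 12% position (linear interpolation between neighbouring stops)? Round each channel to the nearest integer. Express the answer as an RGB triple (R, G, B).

(146, 124, 191)

12% lies between the 0% and 33% stops, so the local fraction is t = (12 − 0)/(33 − 0) = 12/33 ≈ 0.3636.
#8e44ad → (142, 68, 173); #9adedf → (154, 222, 223).
R = 142 + 0.3636 × (154 − 142) = 146.363 → 146
G = 68 + 0.3636 × (222 − 68) = 123.994 → 124
B = 173 + 0.3636 × (223 − 173) = 191.18 → 191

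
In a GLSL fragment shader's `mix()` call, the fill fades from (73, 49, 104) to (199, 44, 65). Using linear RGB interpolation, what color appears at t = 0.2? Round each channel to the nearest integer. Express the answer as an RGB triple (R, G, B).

(98, 48, 96)

R = 73 + 0.2 × (199 − 73) = 73 + 0.2 × 126 = 98.2 → 98
G = 49 + 0.2 × (44 − 49) = 49 + 0.2 × -5 = 48 → 48
B = 104 + 0.2 × (65 − 104) = 104 + 0.2 × -39 = 96.2 → 96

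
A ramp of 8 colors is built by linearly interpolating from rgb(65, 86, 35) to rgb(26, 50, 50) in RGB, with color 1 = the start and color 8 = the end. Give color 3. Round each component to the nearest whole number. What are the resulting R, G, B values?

(54, 76, 39)

With 8 swatches and endpoints inclusive, swatch 3 sits at t = (3 − 1)/(8 − 1) = 2/7 ≈ 0.2857.
R = 65 + 0.2857 × (26 − 65) = 53.858 → 54
G = 86 + 0.2857 × (50 − 86) = 75.715 → 76
B = 35 + 0.2857 × (50 − 35) = 39.285 → 39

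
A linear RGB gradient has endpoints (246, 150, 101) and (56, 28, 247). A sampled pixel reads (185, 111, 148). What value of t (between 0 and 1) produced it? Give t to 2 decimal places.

0.32

Invert the lerp on the R channel (largest span, 190): t = (185 − 246) / (56 − 246) = -61/-190 = 0.32105.
Check on G: (111 − 150)/(28 − 150) = 0.3197 ✓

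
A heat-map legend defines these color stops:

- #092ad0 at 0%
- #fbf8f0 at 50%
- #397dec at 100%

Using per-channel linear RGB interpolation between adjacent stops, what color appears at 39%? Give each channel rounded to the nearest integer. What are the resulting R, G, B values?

(198, 203, 233)

39% lies between the 0% and 50% stops, so the local fraction is t = (39 − 0)/(50 − 0) = 39/50 ≈ 0.78.
#092ad0 → (9, 42, 208); #fbf8f0 → (251, 248, 240).
R = 9 + 0.78 × (251 − 9) = 197.76 → 198
G = 42 + 0.78 × (248 − 42) = 202.68 → 203
B = 208 + 0.78 × (240 − 208) = 232.96 → 233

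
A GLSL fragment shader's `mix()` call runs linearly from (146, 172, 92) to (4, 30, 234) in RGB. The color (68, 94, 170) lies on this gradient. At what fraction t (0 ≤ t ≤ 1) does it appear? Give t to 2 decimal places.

Invert the lerp on the R channel (largest span, 142): t = (68 − 146) / (4 − 146) = -78/-142 = 0.5493.
Check on G: (94 − 172)/(30 − 172) = 0.5493 ✓

0.55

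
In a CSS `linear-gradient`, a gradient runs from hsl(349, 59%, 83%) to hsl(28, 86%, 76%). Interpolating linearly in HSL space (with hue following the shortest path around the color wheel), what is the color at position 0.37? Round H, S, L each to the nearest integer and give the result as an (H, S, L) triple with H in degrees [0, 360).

Hue: 28 − 349 = -321°, but |-321| > 180 so the shorter arc goes the other way: Δh = -321 + 360 = 39°.
H = 349 + 0.37 × (39) = 363.43 → 363 → 363 mod 360 = 3°
S = 59 + 0.37 × (86 − 59) = 68.99 → 69%
L = 83 + 0.37 × (76 − 83) = 80.41 → 80%

(3, 69, 80)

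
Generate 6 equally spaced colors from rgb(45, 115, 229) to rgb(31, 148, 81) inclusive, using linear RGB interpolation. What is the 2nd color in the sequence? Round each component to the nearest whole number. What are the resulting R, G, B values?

(42, 122, 199)

With 6 swatches and endpoints inclusive, swatch 2 sits at t = (2 − 1)/(6 − 1) = 1/5 ≈ 0.2.
R = 45 + 0.2 × (31 − 45) = 42.2 → 42
G = 115 + 0.2 × (148 − 115) = 121.6 → 122
B = 229 + 0.2 × (81 − 229) = 199.4 → 199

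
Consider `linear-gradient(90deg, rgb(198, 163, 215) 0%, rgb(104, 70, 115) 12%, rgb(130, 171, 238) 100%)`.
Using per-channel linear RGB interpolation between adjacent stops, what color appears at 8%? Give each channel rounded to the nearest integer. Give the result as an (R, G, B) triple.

8% lies between the 0% and 12% stops, so the local fraction is t = (8 − 0)/(12 − 0) = 8/12 ≈ 0.6667.
R = 198 + 0.6667 × (104 − 198) = 135.33 → 135
G = 163 + 0.6667 × (70 − 163) = 100.997 → 101
B = 215 + 0.6667 × (115 − 215) = 148.33 → 148

(135, 101, 148)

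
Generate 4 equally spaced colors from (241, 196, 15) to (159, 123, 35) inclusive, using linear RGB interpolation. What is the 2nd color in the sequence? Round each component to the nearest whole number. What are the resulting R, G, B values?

(214, 172, 22)

With 4 swatches and endpoints inclusive, swatch 2 sits at t = (2 − 1)/(4 − 1) = 1/3 ≈ 0.3333.
R = 241 + 0.3333 × (159 − 241) = 213.669 → 214
G = 196 + 0.3333 × (123 − 196) = 171.669 → 172
B = 15 + 0.3333 × (35 − 15) = 21.666 → 22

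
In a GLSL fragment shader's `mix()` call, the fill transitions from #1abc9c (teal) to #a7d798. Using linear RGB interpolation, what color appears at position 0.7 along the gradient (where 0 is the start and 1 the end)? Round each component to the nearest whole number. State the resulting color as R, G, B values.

(125, 207, 153)

#1abc9c → (26, 188, 156); #a7d798 → (167, 215, 152).
R = 26 + 0.7 × (167 − 26) = 26 + 0.7 × 141 = 124.7 → 125
G = 188 + 0.7 × (215 − 188) = 188 + 0.7 × 27 = 206.9 → 207
B = 156 + 0.7 × (152 − 156) = 156 + 0.7 × -4 = 153.2 → 153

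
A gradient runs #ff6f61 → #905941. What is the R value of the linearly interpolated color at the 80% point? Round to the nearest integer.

R₁ = 255 (from #ff6f61), R₂ = 144 (from #905941).
R = 255 + 0.8 × (144 − 255) = 166.2 → 166

166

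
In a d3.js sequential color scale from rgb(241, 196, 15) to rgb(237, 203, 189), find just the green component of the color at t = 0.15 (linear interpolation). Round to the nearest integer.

G = 196 + 0.15 × (203 − 196) = 197.05 → 197

197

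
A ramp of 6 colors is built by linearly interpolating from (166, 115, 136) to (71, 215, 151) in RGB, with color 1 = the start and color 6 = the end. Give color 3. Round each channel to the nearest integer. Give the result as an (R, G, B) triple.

With 6 swatches and endpoints inclusive, swatch 3 sits at t = (3 − 1)/(6 − 1) = 2/5 ≈ 0.4.
R = 166 + 0.4 × (71 − 166) = 128 → 128
G = 115 + 0.4 × (215 − 115) = 155 → 155
B = 136 + 0.4 × (151 − 136) = 142 → 142

(128, 155, 142)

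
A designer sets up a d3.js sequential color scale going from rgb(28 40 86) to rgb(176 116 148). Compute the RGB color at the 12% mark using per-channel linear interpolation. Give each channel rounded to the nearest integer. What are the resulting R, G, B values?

(46, 49, 93)

12% corresponds to t = 0.12.
R = 28 + 0.12 × (176 − 28) = 28 + 0.12 × 148 = 45.76 → 46
G = 40 + 0.12 × (116 − 40) = 40 + 0.12 × 76 = 49.12 → 49
B = 86 + 0.12 × (148 − 86) = 86 + 0.12 × 62 = 93.44 → 93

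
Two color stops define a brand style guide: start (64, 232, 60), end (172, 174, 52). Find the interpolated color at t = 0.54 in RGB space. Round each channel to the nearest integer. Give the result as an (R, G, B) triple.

R = 64 + 0.54 × (172 − 64) = 64 + 0.54 × 108 = 122.32 → 122
G = 232 + 0.54 × (174 − 232) = 232 + 0.54 × -58 = 200.68 → 201
B = 60 + 0.54 × (52 − 60) = 60 + 0.54 × -8 = 55.68 → 56

(122, 201, 56)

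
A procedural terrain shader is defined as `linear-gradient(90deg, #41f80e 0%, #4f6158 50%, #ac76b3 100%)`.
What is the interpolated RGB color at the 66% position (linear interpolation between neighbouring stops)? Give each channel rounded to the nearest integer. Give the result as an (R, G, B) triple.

(109, 104, 117)

66% lies between the 50% and 100% stops, so the local fraction is t = (66 − 50)/(100 − 50) = 16/50 ≈ 0.32.
#4f6158 → (79, 97, 88); #ac76b3 → (172, 118, 179).
R = 79 + 0.32 × (172 − 79) = 108.76 → 109
G = 97 + 0.32 × (118 − 97) = 103.72 → 104
B = 88 + 0.32 × (179 − 88) = 117.12 → 117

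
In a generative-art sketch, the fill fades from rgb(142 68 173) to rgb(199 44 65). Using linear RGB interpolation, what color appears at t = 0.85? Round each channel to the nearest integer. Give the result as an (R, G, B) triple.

R = 142 + 0.85 × (199 − 142) = 142 + 0.85 × 57 = 190.45 → 190
G = 68 + 0.85 × (44 − 68) = 68 + 0.85 × -24 = 47.6 → 48
B = 173 + 0.85 × (65 − 173) = 173 + 0.85 × -108 = 81.2 → 81
So the blended color is (190, 48, 81), about #be3051.

(190, 48, 81)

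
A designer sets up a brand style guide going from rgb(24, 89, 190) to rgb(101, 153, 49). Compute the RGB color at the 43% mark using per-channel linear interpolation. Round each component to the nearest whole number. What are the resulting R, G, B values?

(57, 117, 129)

43% corresponds to t = 0.43.
R = 24 + 0.43 × (101 − 24) = 24 + 0.43 × 77 = 57.11 → 57
G = 89 + 0.43 × (153 − 89) = 89 + 0.43 × 64 = 116.52 → 117
B = 190 + 0.43 × (49 − 190) = 190 + 0.43 × -141 = 129.37 → 129
So the blended color is (57, 117, 129), about #397581.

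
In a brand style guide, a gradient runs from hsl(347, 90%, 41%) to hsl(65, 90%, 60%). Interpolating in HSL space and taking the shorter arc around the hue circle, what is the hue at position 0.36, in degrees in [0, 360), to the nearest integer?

15

Hue: 65 − 347 = -282°, but |-282| > 180 so the shorter arc goes the other way: Δh = -282 + 360 = 78°.
H = 347 + 0.36 × (78) = 375.08 → 375 → 375 mod 360 = 15°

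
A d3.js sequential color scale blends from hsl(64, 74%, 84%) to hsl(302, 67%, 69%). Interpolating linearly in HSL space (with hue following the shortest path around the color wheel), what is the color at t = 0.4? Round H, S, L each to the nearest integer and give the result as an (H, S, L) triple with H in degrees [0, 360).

Hue: 302 − 64 = 238°, but |238| > 180 so the shorter arc goes the other way: Δh = 238 − 360 = -122°.
H = 64 + 0.4 × (-122) = 15.2 → 15°
S = 74 + 0.4 × (67 − 74) = 71.2 → 71%
L = 84 + 0.4 × (69 − 84) = 78 → 78%

(15, 71, 78)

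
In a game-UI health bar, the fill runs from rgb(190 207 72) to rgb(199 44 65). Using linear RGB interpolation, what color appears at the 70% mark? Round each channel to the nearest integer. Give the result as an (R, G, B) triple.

70% corresponds to t = 0.7.
R = 190 + 0.7 × (199 − 190) = 190 + 0.7 × 9 = 196.3 → 196
G = 207 + 0.7 × (44 − 207) = 207 + 0.7 × -163 = 92.9 → 93
B = 72 + 0.7 × (65 − 72) = 72 + 0.7 × -7 = 67.1 → 67

(196, 93, 67)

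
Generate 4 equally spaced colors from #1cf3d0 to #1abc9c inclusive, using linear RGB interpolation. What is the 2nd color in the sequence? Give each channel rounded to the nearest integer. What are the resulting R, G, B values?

With 4 swatches and endpoints inclusive, swatch 2 sits at t = (2 − 1)/(4 − 1) = 1/3 ≈ 0.3333.
#1cf3d0 → (28, 243, 208); #1abc9c → (26, 188, 156).
R = 28 + 0.3333 × (26 − 28) = 27.333 → 27
G = 243 + 0.3333 × (188 − 243) = 224.668 → 225
B = 208 + 0.3333 × (156 − 208) = 190.668 → 191

(27, 225, 191)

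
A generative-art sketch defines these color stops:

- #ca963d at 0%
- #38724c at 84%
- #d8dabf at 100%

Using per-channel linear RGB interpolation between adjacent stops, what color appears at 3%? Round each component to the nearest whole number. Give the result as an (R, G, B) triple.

(197, 149, 62)

3% lies between the 0% and 84% stops, so the local fraction is t = (3 − 0)/(84 − 0) = 3/84 ≈ 0.0357.
#ca963d → (202, 150, 61); #38724c → (56, 114, 76).
R = 202 + 0.0357 × (56 − 202) = 196.788 → 197
G = 150 + 0.0357 × (114 − 150) = 148.715 → 149
B = 61 + 0.0357 × (76 − 61) = 61.535 → 62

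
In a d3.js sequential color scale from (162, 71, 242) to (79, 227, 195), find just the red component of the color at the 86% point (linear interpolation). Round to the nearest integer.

R = 162 + 0.86 × (79 − 162) = 90.62 → 91

91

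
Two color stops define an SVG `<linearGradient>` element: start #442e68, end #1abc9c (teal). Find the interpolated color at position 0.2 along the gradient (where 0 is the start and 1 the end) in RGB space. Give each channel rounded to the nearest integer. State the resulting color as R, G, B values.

#442e68 → (68, 46, 104); #1abc9c → (26, 188, 156).
R = 68 + 0.2 × (26 − 68) = 68 + 0.2 × -42 = 59.6 → 60
G = 46 + 0.2 × (188 − 46) = 46 + 0.2 × 142 = 74.4 → 74
B = 104 + 0.2 × (156 − 104) = 104 + 0.2 × 52 = 114.4 → 114

(60, 74, 114)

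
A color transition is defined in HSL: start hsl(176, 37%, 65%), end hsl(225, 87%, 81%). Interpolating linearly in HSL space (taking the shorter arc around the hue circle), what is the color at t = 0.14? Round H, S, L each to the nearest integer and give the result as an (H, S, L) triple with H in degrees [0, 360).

Hue arc: Δh = 225 − 176 = 49° (|Δh| ≤ 180, already the shorter path).
H = 176 + 0.14 × (49) = 182.86 → 183°
S = 37 + 0.14 × (87 − 37) = 44 → 44%
L = 65 + 0.14 × (81 − 65) = 67.24 → 67%

(183, 44, 67)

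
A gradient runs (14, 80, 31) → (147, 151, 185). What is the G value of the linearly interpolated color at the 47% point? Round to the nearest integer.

113

G = 80 + 0.47 × (151 − 80) = 113.37 → 113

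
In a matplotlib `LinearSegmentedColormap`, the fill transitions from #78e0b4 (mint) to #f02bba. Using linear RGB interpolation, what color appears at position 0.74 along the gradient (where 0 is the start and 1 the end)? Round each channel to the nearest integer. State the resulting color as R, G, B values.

(209, 90, 184)

#78e0b4 → (120, 224, 180); #f02bba → (240, 43, 186).
R = 120 + 0.74 × (240 − 120) = 120 + 0.74 × 120 = 208.8 → 209
G = 224 + 0.74 × (43 − 224) = 224 + 0.74 × -181 = 90.06 → 90
B = 180 + 0.74 × (186 − 180) = 180 + 0.74 × 6 = 184.44 → 184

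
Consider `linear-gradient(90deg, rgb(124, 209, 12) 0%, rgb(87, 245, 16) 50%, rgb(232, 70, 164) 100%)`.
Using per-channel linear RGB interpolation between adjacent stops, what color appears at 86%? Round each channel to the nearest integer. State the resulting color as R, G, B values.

(191, 119, 123)

86% lies between the 50% and 100% stops, so the local fraction is t = (86 − 50)/(100 − 50) = 36/50 ≈ 0.72.
R = 87 + 0.72 × (232 − 87) = 191.4 → 191
G = 245 + 0.72 × (70 − 245) = 119 → 119
B = 16 + 0.72 × (164 − 16) = 122.56 → 123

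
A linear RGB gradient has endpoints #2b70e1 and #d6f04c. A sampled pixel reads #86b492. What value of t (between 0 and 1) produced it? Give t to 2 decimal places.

0.53

Invert the lerp on the R channel (largest span, 171): t = (134 − 43) / (214 − 43) = 91/171 = 0.53216.
Check on G: (180 − 112)/(240 − 112) = 0.5312 ✓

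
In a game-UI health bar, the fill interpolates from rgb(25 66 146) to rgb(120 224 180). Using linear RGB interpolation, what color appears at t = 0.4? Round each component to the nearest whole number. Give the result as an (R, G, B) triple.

(63, 129, 160)

R = 25 + 0.4 × (120 − 25) = 25 + 0.4 × 95 = 63 → 63
G = 66 + 0.4 × (224 − 66) = 66 + 0.4 × 158 = 129.2 → 129
B = 146 + 0.4 × (180 − 146) = 146 + 0.4 × 34 = 159.6 → 160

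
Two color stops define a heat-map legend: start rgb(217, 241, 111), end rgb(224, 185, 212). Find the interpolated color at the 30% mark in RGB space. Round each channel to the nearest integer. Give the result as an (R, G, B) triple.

(219, 224, 141)

30% corresponds to t = 0.3.
R = 217 + 0.3 × (224 − 217) = 217 + 0.3 × 7 = 219.1 → 219
G = 241 + 0.3 × (185 − 241) = 241 + 0.3 × -56 = 224.2 → 224
B = 111 + 0.3 × (212 − 111) = 111 + 0.3 × 101 = 141.3 → 141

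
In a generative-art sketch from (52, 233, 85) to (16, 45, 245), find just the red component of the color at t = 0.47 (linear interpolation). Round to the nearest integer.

R = 52 + 0.47 × (16 − 52) = 35.08 → 35

35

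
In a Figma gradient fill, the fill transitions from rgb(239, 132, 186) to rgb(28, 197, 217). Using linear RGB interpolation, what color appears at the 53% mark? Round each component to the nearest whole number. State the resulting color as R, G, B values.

53% corresponds to t = 0.53.
R = 239 + 0.53 × (28 − 239) = 239 + 0.53 × -211 = 127.17 → 127
G = 132 + 0.53 × (197 − 132) = 132 + 0.53 × 65 = 166.45 → 166
B = 186 + 0.53 × (217 − 186) = 186 + 0.53 × 31 = 202.43 → 202

(127, 166, 202)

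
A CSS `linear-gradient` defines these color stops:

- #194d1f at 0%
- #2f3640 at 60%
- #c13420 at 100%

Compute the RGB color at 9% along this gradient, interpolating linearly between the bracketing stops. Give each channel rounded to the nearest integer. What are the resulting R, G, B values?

9% lies between the 0% and 60% stops, so the local fraction is t = (9 − 0)/(60 − 0) = 9/60 ≈ 0.15.
#194d1f → (25, 77, 31); #2f3640 → (47, 54, 64).
R = 25 + 0.15 × (47 − 25) = 28.3 → 28
G = 77 + 0.15 × (54 − 77) = 73.55 → 74
B = 31 + 0.15 × (64 − 31) = 35.95 → 36

(28, 74, 36)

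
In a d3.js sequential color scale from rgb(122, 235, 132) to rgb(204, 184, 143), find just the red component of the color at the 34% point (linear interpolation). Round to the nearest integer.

150

R = 122 + 0.34 × (204 − 122) = 149.88 → 150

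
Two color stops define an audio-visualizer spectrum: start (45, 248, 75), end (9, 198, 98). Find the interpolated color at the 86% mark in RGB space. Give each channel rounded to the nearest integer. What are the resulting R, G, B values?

86% corresponds to t = 0.86.
R = 45 + 0.86 × (9 − 45) = 45 + 0.86 × -36 = 14.04 → 14
G = 248 + 0.86 × (198 − 248) = 248 + 0.86 × -50 = 205 → 205
B = 75 + 0.86 × (98 − 75) = 75 + 0.86 × 23 = 94.78 → 95
So the blended color is (14, 205, 95), about #0ecd5f.

(14, 205, 95)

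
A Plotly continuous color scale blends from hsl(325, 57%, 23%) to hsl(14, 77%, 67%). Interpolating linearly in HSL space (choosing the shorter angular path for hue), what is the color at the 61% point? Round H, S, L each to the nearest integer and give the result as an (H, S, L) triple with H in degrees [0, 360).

(355, 69, 50)

Hue: 14 − 325 = -311°, but |-311| > 180 so the shorter arc goes the other way: Δh = -311 + 360 = 49°.
H = 325 + 0.61 × (49) = 354.89 → 355°
S = 57 + 0.61 × (77 − 57) = 69.2 → 69%
L = 23 + 0.61 × (67 − 23) = 49.84 → 50%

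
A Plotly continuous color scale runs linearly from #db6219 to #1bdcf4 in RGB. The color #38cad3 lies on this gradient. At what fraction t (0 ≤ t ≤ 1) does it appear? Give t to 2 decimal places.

0.85

Invert the lerp on the B channel (largest span, 219): t = (211 − 25) / (244 − 25) = 186/219 = 0.84932.
Check on R: (56 − 219)/(27 − 219) = 0.849 ✓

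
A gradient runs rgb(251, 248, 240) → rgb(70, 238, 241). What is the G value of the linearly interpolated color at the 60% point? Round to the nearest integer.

G = 248 + 0.6 × (238 − 248) = 242 → 242

242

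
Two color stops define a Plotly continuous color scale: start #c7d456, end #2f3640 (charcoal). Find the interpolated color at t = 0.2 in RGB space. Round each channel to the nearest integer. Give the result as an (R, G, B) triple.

(169, 180, 82)

#c7d456 → (199, 212, 86); #2f3640 → (47, 54, 64).
R = 199 + 0.2 × (47 − 199) = 199 + 0.2 × -152 = 168.6 → 169
G = 212 + 0.2 × (54 − 212) = 212 + 0.2 × -158 = 180.4 → 180
B = 86 + 0.2 × (64 − 86) = 86 + 0.2 × -22 = 81.6 → 82
So the blended color is (169, 180, 82), about #a9b452.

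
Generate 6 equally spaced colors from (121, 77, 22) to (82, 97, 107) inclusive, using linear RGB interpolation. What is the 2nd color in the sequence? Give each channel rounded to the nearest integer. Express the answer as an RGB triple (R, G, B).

With 6 swatches and endpoints inclusive, swatch 2 sits at t = (2 − 1)/(6 − 1) = 1/5 ≈ 0.2.
R = 121 + 0.2 × (82 − 121) = 113.2 → 113
G = 77 + 0.2 × (97 − 77) = 81 → 81
B = 22 + 0.2 × (107 − 22) = 39 → 39

(113, 81, 39)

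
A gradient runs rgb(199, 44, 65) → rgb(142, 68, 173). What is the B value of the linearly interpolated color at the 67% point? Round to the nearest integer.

B = 65 + 0.67 × (173 − 65) = 137.36 → 137

137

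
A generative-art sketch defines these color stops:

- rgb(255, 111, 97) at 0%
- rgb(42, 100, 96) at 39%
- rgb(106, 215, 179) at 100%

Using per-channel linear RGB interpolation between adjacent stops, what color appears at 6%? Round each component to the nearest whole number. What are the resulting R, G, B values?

6% lies between the 0% and 39% stops, so the local fraction is t = (6 − 0)/(39 − 0) = 6/39 ≈ 0.1538.
R = 255 + 0.1538 × (42 − 255) = 222.241 → 222
G = 111 + 0.1538 × (100 − 111) = 109.308 → 109
B = 97 + 0.1538 × (96 − 97) = 96.846 → 97

(222, 109, 97)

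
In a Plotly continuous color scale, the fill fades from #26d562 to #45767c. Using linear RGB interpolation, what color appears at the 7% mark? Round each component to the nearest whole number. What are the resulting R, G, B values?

(40, 206, 100)

#26d562 → (38, 213, 98); #45767c → (69, 118, 124).
7% corresponds to t = 0.07.
R = 38 + 0.07 × (69 − 38) = 38 + 0.07 × 31 = 40.17 → 40
G = 213 + 0.07 × (118 − 213) = 213 + 0.07 × -95 = 206.35 → 206
B = 98 + 0.07 × (124 − 98) = 98 + 0.07 × 26 = 99.82 → 100
So the blended color is (40, 206, 100), about #28ce64.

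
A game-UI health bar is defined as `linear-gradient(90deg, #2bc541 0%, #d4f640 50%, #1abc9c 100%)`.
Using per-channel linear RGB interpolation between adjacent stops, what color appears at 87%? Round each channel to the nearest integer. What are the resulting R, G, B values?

(74, 203, 132)

87% lies between the 50% and 100% stops, so the local fraction is t = (87 − 50)/(100 − 50) = 37/50 ≈ 0.74.
#d4f640 → (212, 246, 64); #1abc9c → (26, 188, 156).
R = 212 + 0.74 × (26 − 212) = 74.36 → 74
G = 246 + 0.74 × (188 − 246) = 203.08 → 203
B = 64 + 0.74 × (156 − 64) = 132.08 → 132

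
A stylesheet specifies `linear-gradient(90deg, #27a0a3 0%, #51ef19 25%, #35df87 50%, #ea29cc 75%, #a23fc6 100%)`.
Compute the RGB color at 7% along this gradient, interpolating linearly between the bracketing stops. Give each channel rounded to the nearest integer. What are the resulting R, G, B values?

7% lies between the 0% and 25% stops, so the local fraction is t = (7 − 0)/(25 − 0) = 7/25 ≈ 0.28.
#27a0a3 → (39, 160, 163); #51ef19 → (81, 239, 25).
R = 39 + 0.28 × (81 − 39) = 50.76 → 51
G = 160 + 0.28 × (239 − 160) = 182.12 → 182
B = 163 + 0.28 × (25 − 163) = 124.36 → 124

(51, 182, 124)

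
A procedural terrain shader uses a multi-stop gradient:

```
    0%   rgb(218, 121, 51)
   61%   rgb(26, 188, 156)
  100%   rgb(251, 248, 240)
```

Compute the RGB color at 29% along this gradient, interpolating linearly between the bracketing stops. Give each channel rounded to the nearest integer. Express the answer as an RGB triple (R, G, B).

(127, 153, 101)

29% lies between the 0% and 61% stops, so the local fraction is t = (29 − 0)/(61 − 0) = 29/61 ≈ 0.4754.
R = 218 + 0.4754 × (26 − 218) = 126.723 → 127
G = 121 + 0.4754 × (188 − 121) = 152.852 → 153
B = 51 + 0.4754 × (156 − 51) = 100.917 → 101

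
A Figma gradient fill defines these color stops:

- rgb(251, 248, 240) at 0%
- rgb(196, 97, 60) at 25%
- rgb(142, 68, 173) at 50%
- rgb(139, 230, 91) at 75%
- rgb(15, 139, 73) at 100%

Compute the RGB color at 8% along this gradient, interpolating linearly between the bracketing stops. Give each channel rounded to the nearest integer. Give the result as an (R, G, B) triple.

8% lies between the 0% and 25% stops, so the local fraction is t = (8 − 0)/(25 − 0) = 8/25 ≈ 0.32.
R = 251 + 0.32 × (196 − 251) = 233.4 → 233
G = 248 + 0.32 × (97 − 248) = 199.68 → 200
B = 240 + 0.32 × (60 − 240) = 182.4 → 182

(233, 200, 182)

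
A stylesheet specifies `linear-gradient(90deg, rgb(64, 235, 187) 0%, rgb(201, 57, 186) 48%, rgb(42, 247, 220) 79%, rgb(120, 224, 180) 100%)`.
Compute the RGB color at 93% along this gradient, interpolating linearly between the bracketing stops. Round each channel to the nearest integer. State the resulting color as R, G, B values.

93% lies between the 79% and 100% stops, so the local fraction is t = (93 − 79)/(100 − 79) = 14/21 ≈ 0.6667.
R = 42 + 0.6667 × (120 − 42) = 94.003 → 94
G = 247 + 0.6667 × (224 − 247) = 231.666 → 232
B = 220 + 0.6667 × (180 − 220) = 193.332 → 193

(94, 232, 193)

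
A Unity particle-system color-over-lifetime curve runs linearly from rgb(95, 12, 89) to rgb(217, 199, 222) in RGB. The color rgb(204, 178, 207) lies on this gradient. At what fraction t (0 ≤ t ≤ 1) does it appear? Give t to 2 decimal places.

0.89

Invert the lerp on the G channel (largest span, 187): t = (178 − 12) / (199 − 12) = 166/187 = 0.8877.
Check on R: (204 − 95)/(217 − 95) = 0.8934 ✓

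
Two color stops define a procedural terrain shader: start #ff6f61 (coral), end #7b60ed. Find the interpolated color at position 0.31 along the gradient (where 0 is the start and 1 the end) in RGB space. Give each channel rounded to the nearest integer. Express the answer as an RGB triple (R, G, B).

#ff6f61 → (255, 111, 97); #7b60ed → (123, 96, 237).
R = 255 + 0.31 × (123 − 255) = 255 + 0.31 × -132 = 214.08 → 214
G = 111 + 0.31 × (96 − 111) = 111 + 0.31 × -15 = 106.35 → 106
B = 97 + 0.31 × (237 − 97) = 97 + 0.31 × 140 = 140.4 → 140

(214, 106, 140)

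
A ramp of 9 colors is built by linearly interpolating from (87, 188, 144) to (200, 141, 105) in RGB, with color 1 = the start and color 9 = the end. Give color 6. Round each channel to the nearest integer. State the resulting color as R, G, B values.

(158, 159, 120)

With 9 swatches and endpoints inclusive, swatch 6 sits at t = (6 − 1)/(9 − 1) = 5/8 ≈ 0.625.
R = 87 + 0.625 × (200 − 87) = 157.625 → 158
G = 188 + 0.625 × (141 − 188) = 158.625 → 159
B = 144 + 0.625 × (105 − 144) = 119.625 → 120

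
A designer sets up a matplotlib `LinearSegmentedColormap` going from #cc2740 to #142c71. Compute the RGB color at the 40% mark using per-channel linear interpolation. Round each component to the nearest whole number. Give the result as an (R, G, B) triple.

(130, 41, 84)

#cc2740 → (204, 39, 64); #142c71 → (20, 44, 113).
40% corresponds to t = 0.4.
R = 204 + 0.4 × (20 − 204) = 204 + 0.4 × -184 = 130.4 → 130
G = 39 + 0.4 × (44 − 39) = 39 + 0.4 × 5 = 41 → 41
B = 64 + 0.4 × (113 − 64) = 64 + 0.4 × 49 = 83.6 → 84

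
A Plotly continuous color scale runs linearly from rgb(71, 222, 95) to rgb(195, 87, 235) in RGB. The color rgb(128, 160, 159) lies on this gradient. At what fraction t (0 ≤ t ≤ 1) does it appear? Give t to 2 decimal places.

Invert the lerp on the B channel (largest span, 140): t = (159 − 95) / (235 − 95) = 64/140 = 0.45714.
Check on R: (128 − 71)/(195 − 71) = 0.4597 ✓

0.46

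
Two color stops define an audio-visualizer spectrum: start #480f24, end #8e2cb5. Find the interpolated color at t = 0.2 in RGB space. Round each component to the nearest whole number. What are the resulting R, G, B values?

(86, 21, 65)

#480f24 → (72, 15, 36); #8e2cb5 → (142, 44, 181).
R = 72 + 0.2 × (142 − 72) = 72 + 0.2 × 70 = 86 → 86
G = 15 + 0.2 × (44 − 15) = 15 + 0.2 × 29 = 20.8 → 21
B = 36 + 0.2 × (181 − 36) = 36 + 0.2 × 145 = 65 → 65
So the blended color is (86, 21, 65), about #561541.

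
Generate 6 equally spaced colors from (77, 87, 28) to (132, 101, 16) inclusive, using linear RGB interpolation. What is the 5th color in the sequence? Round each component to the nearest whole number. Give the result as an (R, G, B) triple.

(121, 98, 18)

With 6 swatches and endpoints inclusive, swatch 5 sits at t = (5 − 1)/(6 − 1) = 4/5 ≈ 0.8.
R = 77 + 0.8 × (132 − 77) = 121 → 121
G = 87 + 0.8 × (101 − 87) = 98.2 → 98
B = 28 + 0.8 × (16 − 28) = 18.4 → 18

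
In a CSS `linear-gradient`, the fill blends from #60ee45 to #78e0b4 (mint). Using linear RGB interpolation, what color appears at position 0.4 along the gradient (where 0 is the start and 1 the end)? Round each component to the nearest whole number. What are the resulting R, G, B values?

#60ee45 → (96, 238, 69); #78e0b4 → (120, 224, 180).
R = 96 + 0.4 × (120 − 96) = 96 + 0.4 × 24 = 105.6 → 106
G = 238 + 0.4 × (224 − 238) = 238 + 0.4 × -14 = 232.4 → 232
B = 69 + 0.4 × (180 − 69) = 69 + 0.4 × 111 = 113.4 → 113
So the blended color is (106, 232, 113), about #6ae871.

(106, 232, 113)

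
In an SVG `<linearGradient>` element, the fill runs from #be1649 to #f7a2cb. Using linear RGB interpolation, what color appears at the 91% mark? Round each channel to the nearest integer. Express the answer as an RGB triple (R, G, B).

(242, 149, 191)

#be1649 → (190, 22, 73); #f7a2cb → (247, 162, 203).
91% corresponds to t = 0.91.
R = 190 + 0.91 × (247 − 190) = 190 + 0.91 × 57 = 241.87 → 242
G = 22 + 0.91 × (162 − 22) = 22 + 0.91 × 140 = 149.4 → 149
B = 73 + 0.91 × (203 − 73) = 73 + 0.91 × 130 = 191.3 → 191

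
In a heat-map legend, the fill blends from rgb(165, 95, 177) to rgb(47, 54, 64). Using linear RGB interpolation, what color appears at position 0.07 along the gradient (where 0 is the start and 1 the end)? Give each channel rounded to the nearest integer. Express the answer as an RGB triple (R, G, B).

R = 165 + 0.07 × (47 − 165) = 165 + 0.07 × -118 = 156.74 → 157
G = 95 + 0.07 × (54 − 95) = 95 + 0.07 × -41 = 92.13 → 92
B = 177 + 0.07 × (64 − 177) = 177 + 0.07 × -113 = 169.09 → 169

(157, 92, 169)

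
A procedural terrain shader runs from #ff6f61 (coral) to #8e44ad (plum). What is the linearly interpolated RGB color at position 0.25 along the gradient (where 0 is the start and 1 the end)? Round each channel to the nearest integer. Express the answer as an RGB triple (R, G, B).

#ff6f61 → (255, 111, 97); #8e44ad → (142, 68, 173).
R = 255 + 0.25 × (142 − 255) = 255 + 0.25 × -113 = 226.75 → 227
G = 111 + 0.25 × (68 − 111) = 111 + 0.25 × -43 = 100.25 → 100
B = 97 + 0.25 × (173 − 97) = 97 + 0.25 × 76 = 116 → 116

(227, 100, 116)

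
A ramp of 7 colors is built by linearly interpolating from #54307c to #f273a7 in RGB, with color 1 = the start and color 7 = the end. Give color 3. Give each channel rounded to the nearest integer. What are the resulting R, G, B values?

With 7 swatches and endpoints inclusive, swatch 3 sits at t = (3 − 1)/(7 − 1) = 2/6 ≈ 0.3333.
#54307c → (84, 48, 124); #f273a7 → (242, 115, 167).
R = 84 + 0.3333 × (242 − 84) = 136.661 → 137
G = 48 + 0.3333 × (115 − 48) = 70.331 → 70
B = 124 + 0.3333 × (167 − 124) = 138.332 → 138

(137, 70, 138)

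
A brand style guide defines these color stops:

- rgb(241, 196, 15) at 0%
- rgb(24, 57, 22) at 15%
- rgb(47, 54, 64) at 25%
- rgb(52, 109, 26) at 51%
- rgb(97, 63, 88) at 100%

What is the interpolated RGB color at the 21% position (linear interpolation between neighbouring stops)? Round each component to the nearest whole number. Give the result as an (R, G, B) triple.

21% lies between the 15% and 25% stops, so the local fraction is t = (21 − 15)/(25 − 15) = 6/10 ≈ 0.6.
R = 24 + 0.6 × (47 − 24) = 37.8 → 38
G = 57 + 0.6 × (54 − 57) = 55.2 → 55
B = 22 + 0.6 × (64 − 22) = 47.2 → 47

(38, 55, 47)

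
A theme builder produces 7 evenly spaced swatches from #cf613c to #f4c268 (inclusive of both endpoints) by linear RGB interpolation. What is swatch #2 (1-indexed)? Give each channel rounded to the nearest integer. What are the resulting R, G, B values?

With 7 swatches and endpoints inclusive, swatch 2 sits at t = (2 − 1)/(7 − 1) = 1/6 ≈ 0.1667.
#cf613c → (207, 97, 60); #f4c268 → (244, 194, 104).
R = 207 + 0.1667 × (244 − 207) = 213.168 → 213
G = 97 + 0.1667 × (194 − 97) = 113.17 → 113
B = 60 + 0.1667 × (104 − 60) = 67.335 → 67

(213, 113, 67)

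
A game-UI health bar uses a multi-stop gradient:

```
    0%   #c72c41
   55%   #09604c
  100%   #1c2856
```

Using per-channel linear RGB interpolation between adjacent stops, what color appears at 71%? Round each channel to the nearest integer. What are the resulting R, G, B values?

71% lies between the 55% and 100% stops, so the local fraction is t = (71 − 55)/(100 − 55) = 16/45 ≈ 0.3556.
#09604c → (9, 96, 76); #1c2856 → (28, 40, 86).
R = 9 + 0.3556 × (28 − 9) = 15.756 → 16
G = 96 + 0.3556 × (40 − 96) = 76.086 → 76
B = 76 + 0.3556 × (86 − 76) = 79.556 → 80

(16, 76, 80)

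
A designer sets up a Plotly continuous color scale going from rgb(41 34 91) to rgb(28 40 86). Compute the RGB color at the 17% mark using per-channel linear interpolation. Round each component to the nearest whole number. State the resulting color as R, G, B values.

17% corresponds to t = 0.17.
R = 41 + 0.17 × (28 − 41) = 41 + 0.17 × -13 = 38.79 → 39
G = 34 + 0.17 × (40 − 34) = 34 + 0.17 × 6 = 35.02 → 35
B = 91 + 0.17 × (86 − 91) = 91 + 0.17 × -5 = 90.15 → 90

(39, 35, 90)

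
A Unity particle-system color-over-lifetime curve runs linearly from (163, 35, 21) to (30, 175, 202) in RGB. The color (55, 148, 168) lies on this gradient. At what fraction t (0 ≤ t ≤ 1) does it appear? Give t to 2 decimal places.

Invert the lerp on the B channel (largest span, 181): t = (168 − 21) / (202 − 21) = 147/181 = 0.81215.
Check on R: (55 − 163)/(30 − 163) = 0.812 ✓

0.81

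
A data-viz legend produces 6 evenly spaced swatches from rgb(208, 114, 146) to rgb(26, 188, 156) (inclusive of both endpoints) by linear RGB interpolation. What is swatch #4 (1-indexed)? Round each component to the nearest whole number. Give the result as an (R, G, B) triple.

With 6 swatches and endpoints inclusive, swatch 4 sits at t = (4 − 1)/(6 − 1) = 3/5 ≈ 0.6.
R = 208 + 0.6 × (26 − 208) = 98.8 → 99
G = 114 + 0.6 × (188 − 114) = 158.4 → 158
B = 146 + 0.6 × (156 − 146) = 152 → 152

(99, 158, 152)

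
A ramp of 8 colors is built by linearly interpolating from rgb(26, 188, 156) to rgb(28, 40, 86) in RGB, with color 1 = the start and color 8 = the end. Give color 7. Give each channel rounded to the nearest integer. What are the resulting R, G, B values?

(28, 61, 96)

With 8 swatches and endpoints inclusive, swatch 7 sits at t = (7 − 1)/(8 − 1) = 6/7 ≈ 0.8571.
R = 26 + 0.8571 × (28 − 26) = 27.714 → 28
G = 188 + 0.8571 × (40 − 188) = 61.149 → 61
B = 156 + 0.8571 × (86 − 156) = 96.003 → 96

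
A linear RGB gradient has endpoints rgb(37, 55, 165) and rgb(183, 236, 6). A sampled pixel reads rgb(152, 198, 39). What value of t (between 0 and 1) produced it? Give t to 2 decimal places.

Invert the lerp on the G channel (largest span, 181): t = (198 − 55) / (236 − 55) = 143/181 = 0.79006.
Check on R: (152 − 37)/(183 − 37) = 0.7877 ✓

0.79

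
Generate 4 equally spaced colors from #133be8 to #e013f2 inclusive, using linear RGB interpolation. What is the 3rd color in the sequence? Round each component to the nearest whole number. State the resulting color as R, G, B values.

(156, 32, 239)

With 4 swatches and endpoints inclusive, swatch 3 sits at t = (3 − 1)/(4 − 1) = 2/3 ≈ 0.6667.
#133be8 → (19, 59, 232); #e013f2 → (224, 19, 242).
R = 19 + 0.6667 × (224 − 19) = 155.673 → 156
G = 59 + 0.6667 × (19 − 59) = 32.332 → 32
B = 232 + 0.6667 × (242 − 232) = 238.667 → 239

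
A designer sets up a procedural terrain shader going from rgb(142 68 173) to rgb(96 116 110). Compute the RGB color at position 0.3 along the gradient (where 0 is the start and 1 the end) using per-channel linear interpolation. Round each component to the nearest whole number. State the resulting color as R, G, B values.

R = 142 + 0.3 × (96 − 142) = 142 + 0.3 × -46 = 128.2 → 128
G = 68 + 0.3 × (116 − 68) = 68 + 0.3 × 48 = 82.4 → 82
B = 173 + 0.3 × (110 − 173) = 173 + 0.3 × -63 = 154.1 → 154

(128, 82, 154)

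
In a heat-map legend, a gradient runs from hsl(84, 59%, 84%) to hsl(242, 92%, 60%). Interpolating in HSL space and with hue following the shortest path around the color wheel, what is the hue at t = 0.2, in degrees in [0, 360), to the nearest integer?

116

Hue arc: Δh = 242 − 84 = 158° (|Δh| ≤ 180, already the shorter path).
H = 84 + 0.2 × (158) = 115.6 → 116°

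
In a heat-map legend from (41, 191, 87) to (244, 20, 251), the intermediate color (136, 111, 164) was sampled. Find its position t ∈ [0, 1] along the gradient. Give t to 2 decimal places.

Invert the lerp on the R channel (largest span, 203): t = (136 − 41) / (244 − 41) = 95/203 = 0.46798.
Check on G: (111 − 191)/(20 − 191) = 0.4678 ✓

0.47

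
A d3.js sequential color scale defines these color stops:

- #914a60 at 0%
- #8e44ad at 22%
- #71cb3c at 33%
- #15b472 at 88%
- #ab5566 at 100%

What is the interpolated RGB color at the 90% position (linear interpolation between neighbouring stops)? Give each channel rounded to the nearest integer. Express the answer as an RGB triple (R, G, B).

90% lies between the 88% and 100% stops, so the local fraction is t = (90 − 88)/(100 − 88) = 2/12 ≈ 0.1667.
#15b472 → (21, 180, 114); #ab5566 → (171, 85, 102).
R = 21 + 0.1667 × (171 − 21) = 46.005 → 46
G = 180 + 0.1667 × (85 − 180) = 164.163 → 164
B = 114 + 0.1667 × (102 − 114) = 112 → 112

(46, 164, 112)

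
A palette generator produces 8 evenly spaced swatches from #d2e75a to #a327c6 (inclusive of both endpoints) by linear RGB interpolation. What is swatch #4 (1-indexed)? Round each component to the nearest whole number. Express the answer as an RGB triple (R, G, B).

(190, 149, 136)

With 8 swatches and endpoints inclusive, swatch 4 sits at t = (4 − 1)/(8 − 1) = 3/7 ≈ 0.4286.
#d2e75a → (210, 231, 90); #a327c6 → (163, 39, 198).
R = 210 + 0.4286 × (163 − 210) = 189.856 → 190
G = 231 + 0.4286 × (39 − 231) = 148.709 → 149
B = 90 + 0.4286 × (198 − 90) = 136.289 → 136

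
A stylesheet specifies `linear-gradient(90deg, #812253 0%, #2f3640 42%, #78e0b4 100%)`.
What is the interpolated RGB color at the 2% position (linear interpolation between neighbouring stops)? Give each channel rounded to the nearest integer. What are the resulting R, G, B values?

(125, 35, 82)

2% lies between the 0% and 42% stops, so the local fraction is t = (2 − 0)/(42 − 0) = 2/42 ≈ 0.0476.
#812253 → (129, 34, 83); #2f3640 → (47, 54, 64).
R = 129 + 0.0476 × (47 − 129) = 125.097 → 125
G = 34 + 0.0476 × (54 − 34) = 34.952 → 35
B = 83 + 0.0476 × (64 − 83) = 82.096 → 82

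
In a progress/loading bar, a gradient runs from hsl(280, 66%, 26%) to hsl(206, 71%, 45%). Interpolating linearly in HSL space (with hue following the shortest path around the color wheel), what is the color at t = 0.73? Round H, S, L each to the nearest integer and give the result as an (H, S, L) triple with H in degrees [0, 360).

(226, 70, 40)

Hue arc: Δh = 206 − 280 = -74° (|Δh| ≤ 180, already the shorter path).
H = 280 + 0.73 × (-74) = 225.98 → 226°
S = 66 + 0.73 × (71 − 66) = 69.65 → 70%
L = 26 + 0.73 × (45 − 26) = 39.87 → 40%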